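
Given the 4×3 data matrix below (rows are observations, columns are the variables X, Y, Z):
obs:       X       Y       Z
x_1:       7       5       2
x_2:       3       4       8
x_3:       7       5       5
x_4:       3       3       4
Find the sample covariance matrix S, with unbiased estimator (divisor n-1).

Step 1 — column means:
  mean(X) = (7 + 3 + 7 + 3) / 4 = 20/4 = 5
  mean(Y) = (5 + 4 + 5 + 3) / 4 = 17/4 = 4.25
  mean(Z) = (2 + 8 + 5 + 4) / 4 = 19/4 = 4.75

Step 2 — sample covariance S[i,j] = (1/(n-1)) · Σ_k (x_{k,i} - mean_i) · (x_{k,j} - mean_j), with n-1 = 3.
  S[X,X] = ((2)·(2) + (-2)·(-2) + (2)·(2) + (-2)·(-2)) / 3 = 16/3 = 5.3333
  S[X,Y] = ((2)·(0.75) + (-2)·(-0.25) + (2)·(0.75) + (-2)·(-1.25)) / 3 = 6/3 = 2
  S[X,Z] = ((2)·(-2.75) + (-2)·(3.25) + (2)·(0.25) + (-2)·(-0.75)) / 3 = -10/3 = -3.3333
  S[Y,Y] = ((0.75)·(0.75) + (-0.25)·(-0.25) + (0.75)·(0.75) + (-1.25)·(-1.25)) / 3 = 2.75/3 = 0.9167
  S[Y,Z] = ((0.75)·(-2.75) + (-0.25)·(3.25) + (0.75)·(0.25) + (-1.25)·(-0.75)) / 3 = -1.75/3 = -0.5833
  S[Z,Z] = ((-2.75)·(-2.75) + (3.25)·(3.25) + (0.25)·(0.25) + (-0.75)·(-0.75)) / 3 = 18.75/3 = 6.25

S is symmetric (S[j,i] = S[i,j]). Assembling:

S = [[5.3333, 2, -3.3333],
 [2, 0.9167, -0.5833],
 [-3.3333, -0.5833, 6.25]]


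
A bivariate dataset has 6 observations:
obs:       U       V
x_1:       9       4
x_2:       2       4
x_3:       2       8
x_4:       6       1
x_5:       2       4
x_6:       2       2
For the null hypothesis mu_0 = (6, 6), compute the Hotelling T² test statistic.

Step 1 — sample mean vector:
  mean(U) = (9 + 2 + 2 + 6 + 2 + 2) / 6 = 23/6 = 3.8333
  mean(V) = (4 + 4 + 8 + 1 + 4 + 2) / 6 = 23/6 = 3.8333
  x̄ = (3.8333, 3.8333),  deviation x̄ - mu_0 = (3.8333, 3.8333) - (6, 6) = (-2.1667, -2.1667).

Step 2 — sample covariance matrix, S[i,j] = (1/(n-1)) · Σ_k (x_{k,i} - mean_i) · (x_{k,j} - mean_j), divisor n-1 = 5:
  S[U,U] = ((5.1667)·(5.1667) + (-1.8333)·(-1.8333) + (-1.8333)·(-1.8333) + (2.1667)·(2.1667) + (-1.8333)·(-1.8333) + (-1.8333)·(-1.8333)) / 5 = 44.8333/5 = 8.9667
  S[U,V] = ((5.1667)·(0.1667) + (-1.8333)·(0.1667) + (-1.8333)·(4.1667) + (2.1667)·(-2.8333) + (-1.8333)·(0.1667) + (-1.8333)·(-1.8333)) / 5 = -10.1667/5 = -2.0333
  S[V,V] = ((0.1667)·(0.1667) + (0.1667)·(0.1667) + (4.1667)·(4.1667) + (-2.8333)·(-2.8333) + (0.1667)·(0.1667) + (-1.8333)·(-1.8333)) / 5 = 28.8333/5 = 5.7667
  S = [[8.9667, -2.0333],
 [-2.0333, 5.7667]].

Step 3 — invert S. det(S) = 8.9667·5.7667 - (-2.0333)² = 47.5733.
  S^{-1} = (1/det) · [[d, -b], [-b, a]] = [[0.1212, 0.0427],
 [0.0427, 0.1885]].

Step 4 — quadratic form (x̄ - mu_0)^T · S^{-1} · (x̄ - mu_0):
  S^{-1} · (x̄ - mu_0) = (-0.3552, -0.501),
  (x̄ - mu_0)^T · [...] = (-2.1667)·(-0.3552) + (-2.1667)·(-0.501) = 1.8551.

Step 5 — scale by n: T² = 6 · 1.8551 = 11.1309.

T² ≈ 11.1309


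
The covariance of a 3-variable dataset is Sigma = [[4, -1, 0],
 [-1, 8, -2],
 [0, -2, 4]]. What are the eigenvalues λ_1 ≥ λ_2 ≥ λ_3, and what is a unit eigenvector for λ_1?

Step 1 — characteristic polynomial p(λ) = det(λI - Sigma) = λ³ - tr·λ² + c_1·λ - det, where tr = trace, c_1 = sum of the principal 2×2 minors, det = det(Sigma):
  tr = 4 + 8 + 4 = 16,
  c_1 = (4·8 - (-1)²) + (4·4 - (0)²) + (8·4 - (-2)²) = 31 + 16 + 28 = 75,
  det = 4·(8·4 - (-2)²) - (-1)·((-1)·4 - (-2)·(0)) + (0)·((-1)·(-2) - 8·(0)) = 4·(28) - (-1)·(-4) + (0)·(2) = 108.
  So p(λ) = λ³ - 16λ² + 75λ - 108.
Step 2 — look for an integer root (rational root theorem: any rational root is an integer divisor of 108). Testing λ = 3:
  p(3) = 27 - 144 + 225 - 108 = 0  ✓
  Dividing out (λ - 3): p(λ) = (λ - 3)(λ² - 13λ + 36).
Step 3 — remaining eigenvalues from the quadratic λ² - 13λ + 36 = 0:
  Δ = 13² - 4·36 = 169 - 144 = 25,  λ = (13 ± √25)/2 = (13 ± 5)/2 = 9 or 4.
  Sorted: λ_1 = 9,  λ_2 = 4,  λ_3 = 3  (check: sum = 16 = tr ✓).

Step 4 — unit eigenvector for λ_1 = 9: v spans the null space of (Sigma - λ_1 I), whose rows are
  r_1 = (-5, -1, 0),  r_2 = (-1, -1, -2),  r_3 = (0, -2, -5).
  v is orthogonal to every row, so take v ∝ r_1 × r_2 = ((-1)·(-2) - (0)·(-1), (0)·(-1) - (-5)·(-2), (-5)·(-1) - (-1)·(-1)) = (2, -10, 4).
  Rescale (divide by 2): u = (1, -5, 2).
  ||u|| = √((1)² + (-5)² + (2)²) = √(30) ≈ 5.4772,  v_1 = u/||u|| ≈ (0.1826, -0.9129, 0.3651) (||v_1|| = 1).

λ_1 = 9,  λ_2 = 4,  λ_3 = 3;  v_1 ≈ (0.1826, -0.9129, 0.3651)


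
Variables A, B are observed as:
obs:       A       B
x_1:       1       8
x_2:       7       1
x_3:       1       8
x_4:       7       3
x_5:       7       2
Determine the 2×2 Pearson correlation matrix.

Step 1 — column means:
  mean(A) = (1 + 7 + 1 + 7 + 7) / 5 = 23/5 = 4.6
  mean(B) = (8 + 1 + 8 + 3 + 2) / 5 = 22/5 = 4.4

Step 2 — sample variances and covariances s[i,j] = (1/(n-1)) · Σ_k (x_{k,i} - mean_i) · (x_{k,j} - mean_j), with n-1 = 4:
  s[A,A] = ((-3.6)·(-3.6) + (2.4)·(2.4) + (-3.6)·(-3.6) + (2.4)·(2.4) + (2.4)·(2.4)) / 4 = 43.2/4 = 10.8
  s[A,B] = ((-3.6)·(3.6) + (2.4)·(-3.4) + (-3.6)·(3.6) + (2.4)·(-1.4) + (2.4)·(-2.4)) / 4 = -43.2/4 = -10.8
  s[B,B] = ((3.6)·(3.6) + (-3.4)·(-3.4) + (3.6)·(3.6) + (-1.4)·(-1.4) + (-2.4)·(-2.4)) / 4 = 45.2/4 = 11.3
  Sample standard deviations s_i = √(s[i,i]):
  s(A) = √(10.8) = 3.2863
  s(B) = √(11.3) = 3.3615

Step 3 — r_{ij} = s_{ij} / (s_i · s_j):
  r[A,A] = 1 (diagonal).
  r[A,B] = -10.8 / (3.2863 · 3.3615) = -10.8 / 11.0472 = -0.9776
  r[B,B] = 1 (diagonal).

R is symmetric with unit diagonal. Assembling:

R = [[1, -0.9776],
 [-0.9776, 1]]


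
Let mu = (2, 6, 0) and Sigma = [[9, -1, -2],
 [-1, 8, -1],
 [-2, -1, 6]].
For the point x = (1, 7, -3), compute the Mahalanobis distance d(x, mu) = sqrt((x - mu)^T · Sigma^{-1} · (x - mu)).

Step 1 — centre the observation: (x - mu) = (-1, 1, -3).

Step 2 — invert Sigma (cofactor / det for 3×3, or solve directly):
  Sigma^{-1} = [[0.1234, 0.021, 0.0446],
 [0.021, 0.1312, 0.0289],
 [0.0446, 0.0289, 0.1864]].

Step 3 — form the quadratic (x - mu)^T · Sigma^{-1} · (x - mu):
  Sigma^{-1} · (x - mu) = (-0.2362, 0.0236, -0.5748).
  (x - mu)^T · [Sigma^{-1} · (x - mu)] = (-1)·(-0.2362) + (1)·(0.0236) + (-3)·(-0.5748) = 1.9843.

Step 4 — take square root: d = √(1.9843) ≈ 1.4086.

d(x, mu) = √(1.9843) ≈ 1.4086


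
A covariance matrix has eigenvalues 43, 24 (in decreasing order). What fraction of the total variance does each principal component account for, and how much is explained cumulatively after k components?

Step 1 — total variance = trace(Sigma) = Σ λ_i = 43 + 24 = 67.

Step 2 — fraction explained by component i = λ_i / Σ λ:
  PC1: 43/67 = 0.6418
  PC2: 24/67 = 0.3582

Step 3 — cumulative fraction after k components = (λ_1 + ... + λ_k) / Σ λ:
  k = 1: 43/67 = 0.6418
  k = 2: (43 + 24)/67 = 67/67 = 1

Summary (fraction, with percent):

explained: PC1 0.6418 (64.18%), PC2 0.3582 (35.82%);  cumulative: 0.6418, 1


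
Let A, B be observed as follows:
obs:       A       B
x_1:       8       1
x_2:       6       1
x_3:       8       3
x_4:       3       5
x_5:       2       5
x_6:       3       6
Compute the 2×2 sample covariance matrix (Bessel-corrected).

Step 1 — column means:
  mean(A) = (8 + 6 + 8 + 3 + 2 + 3) / 6 = 30/6 = 5
  mean(B) = (1 + 1 + 3 + 5 + 5 + 6) / 6 = 21/6 = 3.5

Step 2 — sample covariance S[i,j] = (1/(n-1)) · Σ_k (x_{k,i} - mean_i) · (x_{k,j} - mean_j), with n-1 = 5.
  S[A,A] = ((3)·(3) + (1)·(1) + (3)·(3) + (-2)·(-2) + (-3)·(-3) + (-2)·(-2)) / 5 = 36/5 = 7.2
  S[A,B] = ((3)·(-2.5) + (1)·(-2.5) + (3)·(-0.5) + (-2)·(1.5) + (-3)·(1.5) + (-2)·(2.5)) / 5 = -24/5 = -4.8
  S[B,B] = ((-2.5)·(-2.5) + (-2.5)·(-2.5) + (-0.5)·(-0.5) + (1.5)·(1.5) + (1.5)·(1.5) + (2.5)·(2.5)) / 5 = 23.5/5 = 4.7

S is symmetric (S[j,i] = S[i,j]). Assembling:

S = [[7.2, -4.8],
 [-4.8, 4.7]]


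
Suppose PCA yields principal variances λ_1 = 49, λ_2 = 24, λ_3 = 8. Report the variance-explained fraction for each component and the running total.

Step 1 — total variance = trace(Sigma) = Σ λ_i = 49 + 24 + 8 = 81.

Step 2 — fraction explained by component i = λ_i / Σ λ:
  PC1: 49/81 = 0.6049
  PC2: 24/81 = 0.2963
  PC3: 8/81 = 0.0988

Step 3 — cumulative fraction after k components = (λ_1 + ... + λ_k) / Σ λ:
  k = 1: 49/81 = 0.6049
  k = 2: (49 + 24)/81 = 73/81 = 0.9012
  k = 3: (49 + 24 + 8)/81 = 81/81 = 1

Summary (fraction, with percent):

explained: PC1 0.6049 (60.49%), PC2 0.2963 (29.63%), PC3 0.0988 (9.88%);  cumulative: 0.6049, 0.9012, 1


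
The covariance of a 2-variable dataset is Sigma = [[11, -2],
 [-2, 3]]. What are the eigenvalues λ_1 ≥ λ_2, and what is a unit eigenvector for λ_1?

Step 1 — characteristic polynomial of 2×2 Sigma:
  det(Sigma - λI) = λ² - trace · λ + det = 0.
  trace = 11 + 3 = 14, det = 11·3 - (-2)² = 29.
Step 2 — discriminant:
  Δ = trace² - 4·det = 196 - 116 = 80.
Step 3 — eigenvalues:
  λ = (trace ± √Δ)/2 = (14 ± 8.9443)/2,
  λ_1 = 11.4721,  λ_2 = 2.5279.

Step 4 — unit eigenvector for λ_1: solve (Sigma - λ_1 I)v = 0. First row:
  (11 - 11.4721)·v_x + (-2)·v_y = 0, i.e. (-0.4721)·v_x + (-2)·v_y = 0,
  so v ∝ (b, λ_1 - a) = (-2, 0.4721); multiply by -1 so the first entry is positive: u = (2, -0.4721).
  ||u|| = √((2)² + (-0.4721)²) = √(4.2229) ≈ 2.055,
  v_1 = u/||u|| ≈ (0.9732, -0.2298) (||v_1|| = 1).

λ_1 = 11.4721,  λ_2 = 2.5279;  v_1 ≈ (0.9732, -0.2298)


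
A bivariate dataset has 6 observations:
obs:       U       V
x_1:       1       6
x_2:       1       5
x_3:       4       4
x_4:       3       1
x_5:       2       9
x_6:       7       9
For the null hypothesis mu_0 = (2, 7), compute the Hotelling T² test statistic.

Step 1 — sample mean vector:
  mean(U) = (1 + 1 + 4 + 3 + 2 + 7) / 6 = 18/6 = 3
  mean(V) = (6 + 5 + 4 + 1 + 9 + 9) / 6 = 34/6 = 5.6667
  x̄ = (3, 5.6667),  deviation x̄ - mu_0 = (3, 5.6667) - (2, 7) = (1, -1.3333).

Step 2 — sample covariance matrix, S[i,j] = (1/(n-1)) · Σ_k (x_{k,i} - mean_i) · (x_{k,j} - mean_j), divisor n-1 = 5:
  S[U,U] = ((-2)·(-2) + (-2)·(-2) + (1)·(1) + (0)·(0) + (-1)·(-1) + (4)·(4)) / 5 = 26/5 = 5.2
  S[U,V] = ((-2)·(0.3333) + (-2)·(-0.6667) + (1)·(-1.6667) + (0)·(-4.6667) + (-1)·(3.3333) + (4)·(3.3333)) / 5 = 9/5 = 1.8
  S[V,V] = ((0.3333)·(0.3333) + (-0.6667)·(-0.6667) + (-1.6667)·(-1.6667) + (-4.6667)·(-4.6667) + (3.3333)·(3.3333) + (3.3333)·(3.3333)) / 5 = 47.3333/5 = 9.4667
  S = [[5.2, 1.8],
 [1.8, 9.4667]].

Step 3 — invert S. det(S) = 5.2·9.4667 - (1.8)² = 45.9867.
  S^{-1} = (1/det) · [[d, -b], [-b, a]] = [[0.2059, -0.0391],
 [-0.0391, 0.1131]].

Step 4 — quadratic form (x̄ - mu_0)^T · S^{-1} · (x̄ - mu_0):
  S^{-1} · (x̄ - mu_0) = (0.258, -0.1899),
  (x̄ - mu_0)^T · [...] = (1)·(0.258) + (-1.3333)·(-0.1899) = 0.5113.

Step 5 — scale by n: T² = 6 · 0.5113 = 3.0676.

T² ≈ 3.0676


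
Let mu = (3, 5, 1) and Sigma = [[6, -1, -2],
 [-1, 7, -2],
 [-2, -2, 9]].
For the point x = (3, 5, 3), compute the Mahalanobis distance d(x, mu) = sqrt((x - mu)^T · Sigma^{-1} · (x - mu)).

Step 1 — centre the observation: (x - mu) = (0, 0, 2).

Step 2 — invert Sigma (cofactor / det for 3×3, or solve directly):
  Sigma^{-1} = [[0.1909, 0.0421, 0.0518],
 [0.0421, 0.1618, 0.0453],
 [0.0518, 0.0453, 0.1327]].

Step 3 — form the quadratic (x - mu)^T · Sigma^{-1} · (x - mu):
  Sigma^{-1} · (x - mu) = (0.1036, 0.0906, 0.2654).
  (x - mu)^T · [Sigma^{-1} · (x - mu)] = (0)·(0.1036) + (0)·(0.0906) + (2)·(0.2654) = 0.5307.

Step 4 — take square root: d = √(0.5307) ≈ 0.7285.

d(x, mu) = √(0.5307) ≈ 0.7285


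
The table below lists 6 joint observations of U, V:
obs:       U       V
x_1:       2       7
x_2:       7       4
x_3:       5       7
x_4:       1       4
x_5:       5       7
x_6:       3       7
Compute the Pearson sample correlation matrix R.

Step 1 — column means:
  mean(U) = (2 + 7 + 5 + 1 + 5 + 3) / 6 = 23/6 = 3.8333
  mean(V) = (7 + 4 + 7 + 4 + 7 + 7) / 6 = 36/6 = 6

Step 2 — sample variances and covariances s[i,j] = (1/(n-1)) · Σ_k (x_{k,i} - mean_i) · (x_{k,j} - mean_j), with n-1 = 5:
  s[U,U] = ((-1.8333)·(-1.8333) + (3.1667)·(3.1667) + (1.1667)·(1.1667) + (-2.8333)·(-2.8333) + (1.1667)·(1.1667) + (-0.8333)·(-0.8333)) / 5 = 24.8333/5 = 4.9667
  s[U,V] = ((-1.8333)·(1) + (3.1667)·(-2) + (1.1667)·(1) + (-2.8333)·(-2) + (1.1667)·(1) + (-0.8333)·(1)) / 5 = -1/5 = -0.2
  s[V,V] = ((1)·(1) + (-2)·(-2) + (1)·(1) + (-2)·(-2) + (1)·(1) + (1)·(1)) / 5 = 12/5 = 2.4
  Sample standard deviations s_i = √(s[i,i]):
  s(U) = √(4.9667) = 2.2286
  s(V) = √(2.4) = 1.5492

Step 3 — r_{ij} = s_{ij} / (s_i · s_j):
  r[U,U] = 1 (diagonal).
  r[U,V] = -0.2 / (2.2286 · 1.5492) = -0.2 / 3.4525 = -0.0579
  r[V,V] = 1 (diagonal).

R is symmetric with unit diagonal. Assembling:

R = [[1, -0.0579],
 [-0.0579, 1]]


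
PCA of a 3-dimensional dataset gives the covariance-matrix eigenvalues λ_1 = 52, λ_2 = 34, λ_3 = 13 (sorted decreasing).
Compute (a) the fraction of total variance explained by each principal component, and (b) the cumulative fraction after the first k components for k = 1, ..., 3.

Step 1 — total variance = trace(Sigma) = Σ λ_i = 52 + 34 + 13 = 99.

Step 2 — fraction explained by component i = λ_i / Σ λ:
  PC1: 52/99 = 0.5253
  PC2: 34/99 = 0.3434
  PC3: 13/99 = 0.1313

Step 3 — cumulative fraction after k components = (λ_1 + ... + λ_k) / Σ λ:
  k = 1: 52/99 = 0.5253
  k = 2: (52 + 34)/99 = 86/99 = 0.8687
  k = 3: (52 + 34 + 13)/99 = 99/99 = 1

Summary (fraction, with percent):

explained: PC1 0.5253 (52.53%), PC2 0.3434 (34.34%), PC3 0.1313 (13.13%);  cumulative: 0.5253, 0.8687, 1


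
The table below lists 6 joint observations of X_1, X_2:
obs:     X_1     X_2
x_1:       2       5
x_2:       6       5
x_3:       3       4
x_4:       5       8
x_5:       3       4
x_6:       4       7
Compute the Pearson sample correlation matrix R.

Step 1 — column means:
  mean(X_1) = (2 + 6 + 3 + 5 + 3 + 4) / 6 = 23/6 = 3.8333
  mean(X_2) = (5 + 5 + 4 + 8 + 4 + 7) / 6 = 33/6 = 5.5

Step 2 — sample variances and covariances s[i,j] = (1/(n-1)) · Σ_k (x_{k,i} - mean_i) · (x_{k,j} - mean_j), with n-1 = 5:
  s[X_1,X_1] = ((-1.8333)·(-1.8333) + (2.1667)·(2.1667) + (-0.8333)·(-0.8333) + (1.1667)·(1.1667) + (-0.8333)·(-0.8333) + (0.1667)·(0.1667)) / 5 = 10.8333/5 = 2.1667
  s[X_1,X_2] = ((-1.8333)·(-0.5) + (2.1667)·(-0.5) + (-0.8333)·(-1.5) + (1.1667)·(2.5) + (-0.8333)·(-1.5) + (0.1667)·(1.5)) / 5 = 5.5/5 = 1.1
  s[X_2,X_2] = ((-0.5)·(-0.5) + (-0.5)·(-0.5) + (-1.5)·(-1.5) + (2.5)·(2.5) + (-1.5)·(-1.5) + (1.5)·(1.5)) / 5 = 13.5/5 = 2.7
  Sample standard deviations s_i = √(s[i,i]):
  s(X_1) = √(2.1667) = 1.472
  s(X_2) = √(2.7) = 1.6432

Step 3 — r_{ij} = s_{ij} / (s_i · s_j):
  r[X_1,X_1] = 1 (diagonal).
  r[X_1,X_2] = 1.1 / (1.472 · 1.6432) = 1.1 / 2.4187 = 0.4548
  r[X_2,X_2] = 1 (diagonal).

R is symmetric with unit diagonal. Assembling:

R = [[1, 0.4548],
 [0.4548, 1]]


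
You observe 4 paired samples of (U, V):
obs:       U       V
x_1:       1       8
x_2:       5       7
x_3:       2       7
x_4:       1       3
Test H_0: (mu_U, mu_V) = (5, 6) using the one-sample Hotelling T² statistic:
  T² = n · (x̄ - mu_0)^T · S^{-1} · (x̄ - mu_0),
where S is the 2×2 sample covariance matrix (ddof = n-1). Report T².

Step 1 — sample mean vector:
  mean(U) = (1 + 5 + 2 + 1) / 4 = 9/4 = 2.25
  mean(V) = (8 + 7 + 7 + 3) / 4 = 25/4 = 6.25
  x̄ = (2.25, 6.25),  deviation x̄ - mu_0 = (2.25, 6.25) - (5, 6) = (-2.75, 0.25).

Step 2 — sample covariance matrix, S[i,j] = (1/(n-1)) · Σ_k (x_{k,i} - mean_i) · (x_{k,j} - mean_j), divisor n-1 = 3:
  S[U,U] = ((-1.25)·(-1.25) + (2.75)·(2.75) + (-0.25)·(-0.25) + (-1.25)·(-1.25)) / 3 = 10.75/3 = 3.5833
  S[U,V] = ((-1.25)·(1.75) + (2.75)·(0.75) + (-0.25)·(0.75) + (-1.25)·(-3.25)) / 3 = 3.75/3 = 1.25
  S[V,V] = ((1.75)·(1.75) + (0.75)·(0.75) + (0.75)·(0.75) + (-3.25)·(-3.25)) / 3 = 14.75/3 = 4.9167
  S = [[3.5833, 1.25],
 [1.25, 4.9167]].

Step 3 — invert S. det(S) = 3.5833·4.9167 - (1.25)² = 16.0556.
  S^{-1} = (1/det) · [[d, -b], [-b, a]] = [[0.3062, -0.0779],
 [-0.0779, 0.2232]].

Step 4 — quadratic form (x̄ - mu_0)^T · S^{-1} · (x̄ - mu_0):
  S^{-1} · (x̄ - mu_0) = (-0.8616, 0.2699),
  (x̄ - mu_0)^T · [...] = (-2.75)·(-0.8616) + (0.25)·(0.2699) = 2.4369.

Step 5 — scale by n: T² = 4 · 2.4369 = 9.7474.

T² ≈ 9.7474


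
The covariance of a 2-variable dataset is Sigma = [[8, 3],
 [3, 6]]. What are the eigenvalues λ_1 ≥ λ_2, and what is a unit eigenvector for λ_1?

Step 1 — characteristic polynomial of 2×2 Sigma:
  det(Sigma - λI) = λ² - trace · λ + det = 0.
  trace = 8 + 6 = 14, det = 8·6 - (3)² = 39.
Step 2 — discriminant:
  Δ = trace² - 4·det = 196 - 156 = 40.
Step 3 — eigenvalues:
  λ = (trace ± √Δ)/2 = (14 ± 6.3246)/2,
  λ_1 = 10.1623,  λ_2 = 3.8377.

Step 4 — unit eigenvector for λ_1: solve (Sigma - λ_1 I)v = 0. First row:
  (8 - 10.1623)·v_x + (3)·v_y = 0, i.e. (-2.1623)·v_x + (3)·v_y = 0,
  so v ∝ (b, λ_1 - a) = (3, 2.1623) = u.
  ||u|| = √((3)² + (2.1623)²) = √(13.6754) ≈ 3.698,
  v_1 = u/||u|| ≈ (0.8112, 0.5847) (||v_1|| = 1).

λ_1 = 10.1623,  λ_2 = 3.8377;  v_1 ≈ (0.8112, 0.5847)


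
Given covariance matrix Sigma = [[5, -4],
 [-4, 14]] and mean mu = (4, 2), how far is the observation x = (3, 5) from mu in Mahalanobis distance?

Step 1 — centre the observation: (x - mu) = (-1, 3).

Step 2 — invert Sigma. det(Sigma) = 5·14 - (-4)² = 54.
  Sigma^{-1} = (1/det) · [[d, -b], [-b, a]] = [[0.2593, 0.0741],
 [0.0741, 0.0926]].

Step 3 — form the quadratic (x - mu)^T · Sigma^{-1} · (x - mu):
  Sigma^{-1} · (x - mu) = (-0.037, 0.2037).
  (x - mu)^T · [Sigma^{-1} · (x - mu)] = (-1)·(-0.037) + (3)·(0.2037) = 0.6481.

Step 4 — take square root: d = √(0.6481) ≈ 0.8051.

d(x, mu) = √(0.6481) ≈ 0.8051


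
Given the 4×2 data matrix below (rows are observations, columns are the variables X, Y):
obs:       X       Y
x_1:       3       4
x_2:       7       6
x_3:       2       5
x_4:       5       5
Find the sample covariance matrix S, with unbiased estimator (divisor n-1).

Step 1 — column means:
  mean(X) = (3 + 7 + 2 + 5) / 4 = 17/4 = 4.25
  mean(Y) = (4 + 6 + 5 + 5) / 4 = 20/4 = 5

Step 2 — sample covariance S[i,j] = (1/(n-1)) · Σ_k (x_{k,i} - mean_i) · (x_{k,j} - mean_j), with n-1 = 3.
  S[X,X] = ((-1.25)·(-1.25) + (2.75)·(2.75) + (-2.25)·(-2.25) + (0.75)·(0.75)) / 3 = 14.75/3 = 4.9167
  S[X,Y] = ((-1.25)·(-1) + (2.75)·(1) + (-2.25)·(0) + (0.75)·(0)) / 3 = 4/3 = 1.3333
  S[Y,Y] = ((-1)·(-1) + (1)·(1) + (0)·(0) + (0)·(0)) / 3 = 2/3 = 0.6667

S is symmetric (S[j,i] = S[i,j]). Assembling:

S = [[4.9167, 1.3333],
 [1.3333, 0.6667]]


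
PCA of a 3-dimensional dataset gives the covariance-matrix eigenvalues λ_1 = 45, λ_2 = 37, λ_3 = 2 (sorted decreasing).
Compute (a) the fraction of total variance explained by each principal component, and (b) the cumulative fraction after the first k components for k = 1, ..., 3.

Step 1 — total variance = trace(Sigma) = Σ λ_i = 45 + 37 + 2 = 84.

Step 2 — fraction explained by component i = λ_i / Σ λ:
  PC1: 45/84 = 0.5357
  PC2: 37/84 = 0.4405
  PC3: 2/84 = 0.0238

Step 3 — cumulative fraction after k components = (λ_1 + ... + λ_k) / Σ λ:
  k = 1: 45/84 = 0.5357
  k = 2: (45 + 37)/84 = 82/84 = 0.9762
  k = 3: (45 + 37 + 2)/84 = 84/84 = 1

Summary (fraction, with percent):

explained: PC1 0.5357 (53.57%), PC2 0.4405 (44.05%), PC3 0.0238 (2.38%);  cumulative: 0.5357, 0.9762, 1


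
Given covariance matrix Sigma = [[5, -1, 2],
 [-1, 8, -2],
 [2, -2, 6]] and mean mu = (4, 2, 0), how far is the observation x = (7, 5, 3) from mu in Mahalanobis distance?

Step 1 — centre the observation: (x - mu) = (3, 3, 3).

Step 2 — invert Sigma (cofactor / det for 3×3, or solve directly):
  Sigma^{-1} = [[0.2316, 0.0105, -0.0737],
 [0.0105, 0.1368, 0.0421],
 [-0.0737, 0.0421, 0.2053]].

Step 3 — form the quadratic (x - mu)^T · Sigma^{-1} · (x - mu):
  Sigma^{-1} · (x - mu) = (0.5053, 0.5684, 0.5211).
  (x - mu)^T · [Sigma^{-1} · (x - mu)] = (3)·(0.5053) + (3)·(0.5684) + (3)·(0.5211) = 4.7842.

Step 4 — take square root: d = √(4.7842) ≈ 2.1873.

d(x, mu) = √(4.7842) ≈ 2.1873


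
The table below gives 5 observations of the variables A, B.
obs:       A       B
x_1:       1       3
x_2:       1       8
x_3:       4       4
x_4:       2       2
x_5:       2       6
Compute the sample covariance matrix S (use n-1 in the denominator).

Step 1 — column means:
  mean(A) = (1 + 1 + 4 + 2 + 2) / 5 = 10/5 = 2
  mean(B) = (3 + 8 + 4 + 2 + 6) / 5 = 23/5 = 4.6

Step 2 — sample covariance S[i,j] = (1/(n-1)) · Σ_k (x_{k,i} - mean_i) · (x_{k,j} - mean_j), with n-1 = 4.
  S[A,A] = ((-1)·(-1) + (-1)·(-1) + (2)·(2) + (0)·(0) + (0)·(0)) / 4 = 6/4 = 1.5
  S[A,B] = ((-1)·(-1.6) + (-1)·(3.4) + (2)·(-0.6) + (0)·(-2.6) + (0)·(1.4)) / 4 = -3/4 = -0.75
  S[B,B] = ((-1.6)·(-1.6) + (3.4)·(3.4) + (-0.6)·(-0.6) + (-2.6)·(-2.6) + (1.4)·(1.4)) / 4 = 23.2/4 = 5.8

S is symmetric (S[j,i] = S[i,j]). Assembling:

S = [[1.5, -0.75],
 [-0.75, 5.8]]


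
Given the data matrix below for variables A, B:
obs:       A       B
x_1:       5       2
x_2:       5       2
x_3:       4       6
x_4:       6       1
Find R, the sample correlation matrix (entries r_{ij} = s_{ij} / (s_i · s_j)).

Step 1 — column means:
  mean(A) = (5 + 5 + 4 + 6) / 4 = 20/4 = 5
  mean(B) = (2 + 2 + 6 + 1) / 4 = 11/4 = 2.75

Step 2 — sample variances and covariances s[i,j] = (1/(n-1)) · Σ_k (x_{k,i} - mean_i) · (x_{k,j} - mean_j), with n-1 = 3:
  s[A,A] = ((0)·(0) + (0)·(0) + (-1)·(-1) + (1)·(1)) / 3 = 2/3 = 0.6667
  s[A,B] = ((0)·(-0.75) + (0)·(-0.75) + (-1)·(3.25) + (1)·(-1.75)) / 3 = -5/3 = -1.6667
  s[B,B] = ((-0.75)·(-0.75) + (-0.75)·(-0.75) + (3.25)·(3.25) + (-1.75)·(-1.75)) / 3 = 14.75/3 = 4.9167
  Sample standard deviations s_i = √(s[i,i]):
  s(A) = √(0.6667) = 0.8165
  s(B) = √(4.9167) = 2.2174

Step 3 — r_{ij} = s_{ij} / (s_i · s_j):
  r[A,A] = 1 (diagonal).
  r[A,B] = -1.6667 / (0.8165 · 2.2174) = -1.6667 / 1.8105 = -0.9206
  r[B,B] = 1 (diagonal).

R is symmetric with unit diagonal. Assembling:

R = [[1, -0.9206],
 [-0.9206, 1]]


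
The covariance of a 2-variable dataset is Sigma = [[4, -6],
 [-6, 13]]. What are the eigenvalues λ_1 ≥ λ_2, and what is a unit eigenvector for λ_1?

Step 1 — characteristic polynomial of 2×2 Sigma:
  det(Sigma - λI) = λ² - trace · λ + det = 0.
  trace = 4 + 13 = 17, det = 4·13 - (-6)² = 16.
Step 2 — discriminant:
  Δ = trace² - 4·det = 289 - 64 = 225.
Step 3 — eigenvalues:
  λ = (trace ± √Δ)/2 = (17 ± 15)/2,
  λ_1 = 16,  λ_2 = 1.

Step 4 — unit eigenvector for λ_1: solve (Sigma - λ_1 I)v = 0. First row:
  (4 - 16)·v_x + (-6)·v_y = 0, i.e. (-12)·v_x + (-6)·v_y = 0,
  so v ∝ (b, λ_1 - a) = (-6, 12); multiply by -1 so the first entry is positive: u = (6, -12).
  ||u|| = √((6)² + (-12)²) = √(180) ≈ 13.4164,
  v_1 = u/||u|| ≈ (0.4472, -0.8944) (||v_1|| = 1).

λ_1 = 16,  λ_2 = 1;  v_1 ≈ (0.4472, -0.8944)


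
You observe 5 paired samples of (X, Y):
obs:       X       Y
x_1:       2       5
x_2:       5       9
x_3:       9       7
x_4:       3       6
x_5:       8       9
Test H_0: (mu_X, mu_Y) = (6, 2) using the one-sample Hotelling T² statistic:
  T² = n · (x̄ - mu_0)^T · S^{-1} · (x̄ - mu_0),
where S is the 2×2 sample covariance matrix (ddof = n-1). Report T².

Step 1 — sample mean vector:
  mean(X) = (2 + 5 + 9 + 3 + 8) / 5 = 27/5 = 5.4
  mean(Y) = (5 + 9 + 7 + 6 + 9) / 5 = 36/5 = 7.2
  x̄ = (5.4, 7.2),  deviation x̄ - mu_0 = (5.4, 7.2) - (6, 2) = (-0.6, 5.2).

Step 2 — sample covariance matrix, S[i,j] = (1/(n-1)) · Σ_k (x_{k,i} - mean_i) · (x_{k,j} - mean_j), divisor n-1 = 4:
  S[X,X] = ((-3.4)·(-3.4) + (-0.4)·(-0.4) + (3.6)·(3.6) + (-2.4)·(-2.4) + (2.6)·(2.6)) / 4 = 37.2/4 = 9.3
  S[X,Y] = ((-3.4)·(-2.2) + (-0.4)·(1.8) + (3.6)·(-0.2) + (-2.4)·(-1.2) + (2.6)·(1.8)) / 4 = 13.6/4 = 3.4
  S[Y,Y] = ((-2.2)·(-2.2) + (1.8)·(1.8) + (-0.2)·(-0.2) + (-1.2)·(-1.2) + (1.8)·(1.8)) / 4 = 12.8/4 = 3.2
  S = [[9.3, 3.4],
 [3.4, 3.2]].

Step 3 — invert S. det(S) = 9.3·3.2 - (3.4)² = 18.2.
  S^{-1} = (1/det) · [[d, -b], [-b, a]] = [[0.1758, -0.1868],
 [-0.1868, 0.511]].

Step 4 — quadratic form (x̄ - mu_0)^T · S^{-1} · (x̄ - mu_0):
  S^{-1} · (x̄ - mu_0) = (-1.0769, 2.7692),
  (x̄ - mu_0)^T · [...] = (-0.6)·(-1.0769) + (5.2)·(2.7692) = 15.0462.

Step 5 — scale by n: T² = 5 · 15.0462 = 75.2308.

T² ≈ 75.2308


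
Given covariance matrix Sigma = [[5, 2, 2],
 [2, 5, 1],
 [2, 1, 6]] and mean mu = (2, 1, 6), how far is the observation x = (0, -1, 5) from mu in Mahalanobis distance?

Step 1 — centre the observation: (x - mu) = (-2, -2, -1).

Step 2 — invert Sigma (cofactor / det for 3×3, or solve directly):
  Sigma^{-1} = [[0.2661, -0.0917, -0.0734],
 [-0.0917, 0.2385, -0.0092],
 [-0.0734, -0.0092, 0.1927]].

Step 3 — form the quadratic (x - mu)^T · Sigma^{-1} · (x - mu):
  Sigma^{-1} · (x - mu) = (-0.2752, -0.2844, -0.0275).
  (x - mu)^T · [Sigma^{-1} · (x - mu)] = (-2)·(-0.2752) + (-2)·(-0.2844) + (-1)·(-0.0275) = 1.1468.

Step 4 — take square root: d = √(1.1468) ≈ 1.0709.

d(x, mu) = √(1.1468) ≈ 1.0709


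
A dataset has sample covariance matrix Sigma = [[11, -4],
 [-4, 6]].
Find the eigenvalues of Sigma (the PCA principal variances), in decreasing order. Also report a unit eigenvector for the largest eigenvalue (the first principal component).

Step 1 — characteristic polynomial of 2×2 Sigma:
  det(Sigma - λI) = λ² - trace · λ + det = 0.
  trace = 11 + 6 = 17, det = 11·6 - (-4)² = 50.
Step 2 — discriminant:
  Δ = trace² - 4·det = 289 - 200 = 89.
Step 3 — eigenvalues:
  λ = (trace ± √Δ)/2 = (17 ± 9.434)/2,
  λ_1 = 13.217,  λ_2 = 3.783.

Step 4 — unit eigenvector for λ_1: solve (Sigma - λ_1 I)v = 0. First row:
  (11 - 13.217)·v_x + (-4)·v_y = 0, i.e. (-2.217)·v_x + (-4)·v_y = 0,
  so v ∝ (b, λ_1 - a) = (-4, 2.217); multiply by -1 so the first entry is positive: u = (4, -2.217).
  ||u|| = √((4)² + (-2.217)²) = √(20.915) ≈ 4.5733,
  v_1 = u/||u|| ≈ (0.8746, -0.4848) (||v_1|| = 1).

λ_1 = 13.217,  λ_2 = 3.783;  v_1 ≈ (0.8746, -0.4848)


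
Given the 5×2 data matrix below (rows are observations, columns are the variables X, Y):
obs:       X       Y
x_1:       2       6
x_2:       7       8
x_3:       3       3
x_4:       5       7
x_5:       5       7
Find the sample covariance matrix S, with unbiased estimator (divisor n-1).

Step 1 — column means:
  mean(X) = (2 + 7 + 3 + 5 + 5) / 5 = 22/5 = 4.4
  mean(Y) = (6 + 8 + 3 + 7 + 7) / 5 = 31/5 = 6.2

Step 2 — sample covariance S[i,j] = (1/(n-1)) · Σ_k (x_{k,i} - mean_i) · (x_{k,j} - mean_j), with n-1 = 4.
  S[X,X] = ((-2.4)·(-2.4) + (2.6)·(2.6) + (-1.4)·(-1.4) + (0.6)·(0.6) + (0.6)·(0.6)) / 4 = 15.2/4 = 3.8
  S[X,Y] = ((-2.4)·(-0.2) + (2.6)·(1.8) + (-1.4)·(-3.2) + (0.6)·(0.8) + (0.6)·(0.8)) / 4 = 10.6/4 = 2.65
  S[Y,Y] = ((-0.2)·(-0.2) + (1.8)·(1.8) + (-3.2)·(-3.2) + (0.8)·(0.8) + (0.8)·(0.8)) / 4 = 14.8/4 = 3.7

S is symmetric (S[j,i] = S[i,j]). Assembling:

S = [[3.8, 2.65],
 [2.65, 3.7]]


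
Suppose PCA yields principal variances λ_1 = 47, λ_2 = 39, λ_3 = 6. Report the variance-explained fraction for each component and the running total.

Step 1 — total variance = trace(Sigma) = Σ λ_i = 47 + 39 + 6 = 92.

Step 2 — fraction explained by component i = λ_i / Σ λ:
  PC1: 47/92 = 0.5109
  PC2: 39/92 = 0.4239
  PC3: 6/92 = 0.0652

Step 3 — cumulative fraction after k components = (λ_1 + ... + λ_k) / Σ λ:
  k = 1: 47/92 = 0.5109
  k = 2: (47 + 39)/92 = 86/92 = 0.9348
  k = 3: (47 + 39 + 6)/92 = 92/92 = 1

Summary (fraction, with percent):

explained: PC1 0.5109 (51.09%), PC2 0.4239 (42.39%), PC3 0.0652 (6.52%);  cumulative: 0.5109, 0.9348, 1


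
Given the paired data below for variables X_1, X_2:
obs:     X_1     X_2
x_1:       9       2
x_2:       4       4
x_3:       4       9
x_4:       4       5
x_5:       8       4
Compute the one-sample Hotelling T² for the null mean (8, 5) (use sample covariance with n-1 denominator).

Step 1 — sample mean vector:
  mean(X_1) = (9 + 4 + 4 + 4 + 8) / 5 = 29/5 = 5.8
  mean(X_2) = (2 + 4 + 9 + 5 + 4) / 5 = 24/5 = 4.8
  x̄ = (5.8, 4.8),  deviation x̄ - mu_0 = (5.8, 4.8) - (8, 5) = (-2.2, -0.2).

Step 2 — sample covariance matrix, S[i,j] = (1/(n-1)) · Σ_k (x_{k,i} - mean_i) · (x_{k,j} - mean_j), divisor n-1 = 4:
  S[X_1,X_1] = ((3.2)·(3.2) + (-1.8)·(-1.8) + (-1.8)·(-1.8) + (-1.8)·(-1.8) + (2.2)·(2.2)) / 4 = 24.8/4 = 6.2
  S[X_1,X_2] = ((3.2)·(-2.8) + (-1.8)·(-0.8) + (-1.8)·(4.2) + (-1.8)·(0.2) + (2.2)·(-0.8)) / 4 = -17.2/4 = -4.3
  S[X_2,X_2] = ((-2.8)·(-2.8) + (-0.8)·(-0.8) + (4.2)·(4.2) + (0.2)·(0.2) + (-0.8)·(-0.8)) / 4 = 26.8/4 = 6.7
  S = [[6.2, -4.3],
 [-4.3, 6.7]].

Step 3 — invert S. det(S) = 6.2·6.7 - (-4.3)² = 23.05.
  S^{-1} = (1/det) · [[d, -b], [-b, a]] = [[0.2907, 0.1866],
 [0.1866, 0.269]].

Step 4 — quadratic form (x̄ - mu_0)^T · S^{-1} · (x̄ - mu_0):
  S^{-1} · (x̄ - mu_0) = (-0.6768, -0.4642),
  (x̄ - mu_0)^T · [...] = (-2.2)·(-0.6768) + (-0.2)·(-0.4642) = 1.5818.

Step 5 — scale by n: T² = 5 · 1.5818 = 7.9089.

T² ≈ 7.9089


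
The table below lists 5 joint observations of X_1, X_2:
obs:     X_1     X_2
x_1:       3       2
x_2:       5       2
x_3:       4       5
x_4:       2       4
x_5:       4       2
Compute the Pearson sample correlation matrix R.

Step 1 — column means:
  mean(X_1) = (3 + 5 + 4 + 2 + 4) / 5 = 18/5 = 3.6
  mean(X_2) = (2 + 2 + 5 + 4 + 2) / 5 = 15/5 = 3

Step 2 — sample variances and covariances s[i,j] = (1/(n-1)) · Σ_k (x_{k,i} - mean_i) · (x_{k,j} - mean_j), with n-1 = 4:
  s[X_1,X_1] = ((-0.6)·(-0.6) + (1.4)·(1.4) + (0.4)·(0.4) + (-1.6)·(-1.6) + (0.4)·(0.4)) / 4 = 5.2/4 = 1.3
  s[X_1,X_2] = ((-0.6)·(-1) + (1.4)·(-1) + (0.4)·(2) + (-1.6)·(1) + (0.4)·(-1)) / 4 = -2/4 = -0.5
  s[X_2,X_2] = ((-1)·(-1) + (-1)·(-1) + (2)·(2) + (1)·(1) + (-1)·(-1)) / 4 = 8/4 = 2
  Sample standard deviations s_i = √(s[i,i]):
  s(X_1) = √(1.3) = 1.1402
  s(X_2) = √(2) = 1.4142

Step 3 — r_{ij} = s_{ij} / (s_i · s_j):
  r[X_1,X_1] = 1 (diagonal).
  r[X_1,X_2] = -0.5 / (1.1402 · 1.4142) = -0.5 / 1.6125 = -0.3101
  r[X_2,X_2] = 1 (diagonal).

R is symmetric with unit diagonal. Assembling:

R = [[1, -0.3101],
 [-0.3101, 1]]


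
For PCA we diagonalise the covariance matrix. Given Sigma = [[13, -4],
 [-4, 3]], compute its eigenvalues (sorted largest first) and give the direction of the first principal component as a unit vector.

Step 1 — characteristic polynomial of 2×2 Sigma:
  det(Sigma - λI) = λ² - trace · λ + det = 0.
  trace = 13 + 3 = 16, det = 13·3 - (-4)² = 23.
Step 2 — discriminant:
  Δ = trace² - 4·det = 256 - 92 = 164.
Step 3 — eigenvalues:
  λ = (trace ± √Δ)/2 = (16 ± 12.8062)/2,
  λ_1 = 14.4031,  λ_2 = 1.5969.

Step 4 — unit eigenvector for λ_1: solve (Sigma - λ_1 I)v = 0. First row:
  (13 - 14.4031)·v_x + (-4)·v_y = 0, i.e. (-1.4031)·v_x + (-4)·v_y = 0,
  so v ∝ (b, λ_1 - a) = (-4, 1.4031); multiply by -1 so the first entry is positive: u = (4, -1.4031).
  ||u|| = √((4)² + (-1.4031)²) = √(17.9688) ≈ 4.239,
  v_1 = u/||u|| ≈ (0.9436, -0.331) (||v_1|| = 1).

λ_1 = 14.4031,  λ_2 = 1.5969;  v_1 ≈ (0.9436, -0.331)


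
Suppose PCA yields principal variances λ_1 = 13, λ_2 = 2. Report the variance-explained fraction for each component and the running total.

Step 1 — total variance = trace(Sigma) = Σ λ_i = 13 + 2 = 15.

Step 2 — fraction explained by component i = λ_i / Σ λ:
  PC1: 13/15 = 0.8667
  PC2: 2/15 = 0.1333

Step 3 — cumulative fraction after k components = (λ_1 + ... + λ_k) / Σ λ:
  k = 1: 13/15 = 0.8667
  k = 2: (13 + 2)/15 = 15/15 = 1

Summary (fraction, with percent):

explained: PC1 0.8667 (86.67%), PC2 0.1333 (13.33%);  cumulative: 0.8667, 1


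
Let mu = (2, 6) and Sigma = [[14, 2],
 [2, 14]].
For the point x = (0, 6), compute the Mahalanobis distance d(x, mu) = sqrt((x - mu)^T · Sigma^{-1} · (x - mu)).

Step 1 — centre the observation: (x - mu) = (-2, 0).

Step 2 — invert Sigma. det(Sigma) = 14·14 - (2)² = 192.
  Sigma^{-1} = (1/det) · [[d, -b], [-b, a]] = [[0.0729, -0.0104],
 [-0.0104, 0.0729]].

Step 3 — form the quadratic (x - mu)^T · Sigma^{-1} · (x - mu):
  Sigma^{-1} · (x - mu) = (-0.1458, 0.0208).
  (x - mu)^T · [Sigma^{-1} · (x - mu)] = (-2)·(-0.1458) + (0)·(0.0208) = 0.2917.

Step 4 — take square root: d = √(0.2917) ≈ 0.5401.

d(x, mu) = √(0.2917) ≈ 0.5401


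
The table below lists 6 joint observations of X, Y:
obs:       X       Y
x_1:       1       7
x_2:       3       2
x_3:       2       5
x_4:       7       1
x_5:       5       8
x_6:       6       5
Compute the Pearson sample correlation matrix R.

Step 1 — column means:
  mean(X) = (1 + 3 + 2 + 7 + 5 + 6) / 6 = 24/6 = 4
  mean(Y) = (7 + 2 + 5 + 1 + 8 + 5) / 6 = 28/6 = 4.6667

Step 2 — sample variances and covariances s[i,j] = (1/(n-1)) · Σ_k (x_{k,i} - mean_i) · (x_{k,j} - mean_j), with n-1 = 5:
  s[X,X] = ((-3)·(-3) + (-1)·(-1) + (-2)·(-2) + (3)·(3) + (1)·(1) + (2)·(2)) / 5 = 28/5 = 5.6
  s[X,Y] = ((-3)·(2.3333) + (-1)·(-2.6667) + (-2)·(0.3333) + (3)·(-3.6667) + (1)·(3.3333) + (2)·(0.3333)) / 5 = -12/5 = -2.4
  s[Y,Y] = ((2.3333)·(2.3333) + (-2.6667)·(-2.6667) + (0.3333)·(0.3333) + (-3.6667)·(-3.6667) + (3.3333)·(3.3333) + (0.3333)·(0.3333)) / 5 = 37.3333/5 = 7.4667
  Sample standard deviations s_i = √(s[i,i]):
  s(X) = √(5.6) = 2.3664
  s(Y) = √(7.4667) = 2.7325

Step 3 — r_{ij} = s_{ij} / (s_i · s_j):
  r[X,X] = 1 (diagonal).
  r[X,Y] = -2.4 / (2.3664 · 2.7325) = -2.4 / 6.4663 = -0.3712
  r[Y,Y] = 1 (diagonal).

R is symmetric with unit diagonal. Assembling:

R = [[1, -0.3712],
 [-0.3712, 1]]


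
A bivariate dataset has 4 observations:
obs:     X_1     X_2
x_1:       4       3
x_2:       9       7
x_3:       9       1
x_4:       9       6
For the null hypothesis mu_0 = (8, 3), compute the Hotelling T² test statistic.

Step 1 — sample mean vector:
  mean(X_1) = (4 + 9 + 9 + 9) / 4 = 31/4 = 7.75
  mean(X_2) = (3 + 7 + 1 + 6) / 4 = 17/4 = 4.25
  x̄ = (7.75, 4.25),  deviation x̄ - mu_0 = (7.75, 4.25) - (8, 3) = (-0.25, 1.25).

Step 2 — sample covariance matrix, S[i,j] = (1/(n-1)) · Σ_k (x_{k,i} - mean_i) · (x_{k,j} - mean_j), divisor n-1 = 3:
  S[X_1,X_1] = ((-3.75)·(-3.75) + (1.25)·(1.25) + (1.25)·(1.25) + (1.25)·(1.25)) / 3 = 18.75/3 = 6.25
  S[X_1,X_2] = ((-3.75)·(-1.25) + (1.25)·(2.75) + (1.25)·(-3.25) + (1.25)·(1.75)) / 3 = 6.25/3 = 2.0833
  S[X_2,X_2] = ((-1.25)·(-1.25) + (2.75)·(2.75) + (-3.25)·(-3.25) + (1.75)·(1.75)) / 3 = 22.75/3 = 7.5833
  S = [[6.25, 2.0833],
 [2.0833, 7.5833]].

Step 3 — invert S. det(S) = 6.25·7.5833 - (2.0833)² = 43.0556.
  S^{-1} = (1/det) · [[d, -b], [-b, a]] = [[0.1761, -0.0484],
 [-0.0484, 0.1452]].

Step 4 — quadratic form (x̄ - mu_0)^T · S^{-1} · (x̄ - mu_0):
  S^{-1} · (x̄ - mu_0) = (-0.1045, 0.1935),
  (x̄ - mu_0)^T · [...] = (-0.25)·(-0.1045) + (1.25)·(0.1935) = 0.2681.

Step 5 — scale by n: T² = 4 · 0.2681 = 1.0723.

T² ≈ 1.0723


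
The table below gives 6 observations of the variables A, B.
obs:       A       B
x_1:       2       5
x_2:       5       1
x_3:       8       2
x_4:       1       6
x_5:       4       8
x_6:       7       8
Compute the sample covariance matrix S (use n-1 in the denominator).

Step 1 — column means:
  mean(A) = (2 + 5 + 8 + 1 + 4 + 7) / 6 = 27/6 = 4.5
  mean(B) = (5 + 1 + 2 + 6 + 8 + 8) / 6 = 30/6 = 5

Step 2 — sample covariance S[i,j] = (1/(n-1)) · Σ_k (x_{k,i} - mean_i) · (x_{k,j} - mean_j), with n-1 = 5.
  S[A,A] = ((-2.5)·(-2.5) + (0.5)·(0.5) + (3.5)·(3.5) + (-3.5)·(-3.5) + (-0.5)·(-0.5) + (2.5)·(2.5)) / 5 = 37.5/5 = 7.5
  S[A,B] = ((-2.5)·(0) + (0.5)·(-4) + (3.5)·(-3) + (-3.5)·(1) + (-0.5)·(3) + (2.5)·(3)) / 5 = -10/5 = -2
  S[B,B] = ((0)·(0) + (-4)·(-4) + (-3)·(-3) + (1)·(1) + (3)·(3) + (3)·(3)) / 5 = 44/5 = 8.8

S is symmetric (S[j,i] = S[i,j]). Assembling:

S = [[7.5, -2],
 [-2, 8.8]]


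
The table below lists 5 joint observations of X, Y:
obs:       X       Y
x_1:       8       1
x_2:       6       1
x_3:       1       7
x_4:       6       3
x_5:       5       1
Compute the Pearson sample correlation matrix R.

Step 1 — column means:
  mean(X) = (8 + 6 + 1 + 6 + 5) / 5 = 26/5 = 5.2
  mean(Y) = (1 + 1 + 7 + 3 + 1) / 5 = 13/5 = 2.6

Step 2 — sample variances and covariances s[i,j] = (1/(n-1)) · Σ_k (x_{k,i} - mean_i) · (x_{k,j} - mean_j), with n-1 = 4:
  s[X,X] = ((2.8)·(2.8) + (0.8)·(0.8) + (-4.2)·(-4.2) + (0.8)·(0.8) + (-0.2)·(-0.2)) / 4 = 26.8/4 = 6.7
  s[X,Y] = ((2.8)·(-1.6) + (0.8)·(-1.6) + (-4.2)·(4.4) + (0.8)·(0.4) + (-0.2)·(-1.6)) / 4 = -23.6/4 = -5.9
  s[Y,Y] = ((-1.6)·(-1.6) + (-1.6)·(-1.6) + (4.4)·(4.4) + (0.4)·(0.4) + (-1.6)·(-1.6)) / 4 = 27.2/4 = 6.8
  Sample standard deviations s_i = √(s[i,i]):
  s(X) = √(6.7) = 2.5884
  s(Y) = √(6.8) = 2.6077

Step 3 — r_{ij} = s_{ij} / (s_i · s_j):
  r[X,X] = 1 (diagonal).
  r[X,Y] = -5.9 / (2.5884 · 2.6077) = -5.9 / 6.7498 = -0.8741
  r[Y,Y] = 1 (diagonal).

R is symmetric with unit diagonal. Assembling:

R = [[1, -0.8741],
 [-0.8741, 1]]


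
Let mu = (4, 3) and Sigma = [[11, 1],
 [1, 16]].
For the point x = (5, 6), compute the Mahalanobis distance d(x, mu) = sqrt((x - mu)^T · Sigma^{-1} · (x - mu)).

Step 1 — centre the observation: (x - mu) = (1, 3).

Step 2 — invert Sigma. det(Sigma) = 11·16 - (1)² = 175.
  Sigma^{-1} = (1/det) · [[d, -b], [-b, a]] = [[0.0914, -0.0057],
 [-0.0057, 0.0629]].

Step 3 — form the quadratic (x - mu)^T · Sigma^{-1} · (x - mu):
  Sigma^{-1} · (x - mu) = (0.0743, 0.1829).
  (x - mu)^T · [Sigma^{-1} · (x - mu)] = (1)·(0.0743) + (3)·(0.1829) = 0.6229.

Step 4 — take square root: d = √(0.6229) ≈ 0.7892.

d(x, mu) = √(0.6229) ≈ 0.7892


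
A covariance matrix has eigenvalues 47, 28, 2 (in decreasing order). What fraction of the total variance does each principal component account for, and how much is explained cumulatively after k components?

Step 1 — total variance = trace(Sigma) = Σ λ_i = 47 + 28 + 2 = 77.

Step 2 — fraction explained by component i = λ_i / Σ λ:
  PC1: 47/77 = 0.6104
  PC2: 28/77 = 0.3636
  PC3: 2/77 = 0.026

Step 3 — cumulative fraction after k components = (λ_1 + ... + λ_k) / Σ λ:
  k = 1: 47/77 = 0.6104
  k = 2: (47 + 28)/77 = 75/77 = 0.974
  k = 3: (47 + 28 + 2)/77 = 77/77 = 1

Summary (fraction, with percent):

explained: PC1 0.6104 (61.04%), PC2 0.3636 (36.36%), PC3 0.026 (2.6%);  cumulative: 0.6104, 0.974, 1


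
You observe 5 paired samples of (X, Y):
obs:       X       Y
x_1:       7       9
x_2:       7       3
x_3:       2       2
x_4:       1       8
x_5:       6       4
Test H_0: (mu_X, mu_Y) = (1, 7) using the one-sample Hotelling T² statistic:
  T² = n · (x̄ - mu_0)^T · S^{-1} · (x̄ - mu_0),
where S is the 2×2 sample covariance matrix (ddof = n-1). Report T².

Step 1 — sample mean vector:
  mean(X) = (7 + 7 + 2 + 1 + 6) / 5 = 23/5 = 4.6
  mean(Y) = (9 + 3 + 2 + 8 + 4) / 5 = 26/5 = 5.2
  x̄ = (4.6, 5.2),  deviation x̄ - mu_0 = (4.6, 5.2) - (1, 7) = (3.6, -1.8).

Step 2 — sample covariance matrix, S[i,j] = (1/(n-1)) · Σ_k (x_{k,i} - mean_i) · (x_{k,j} - mean_j), divisor n-1 = 4:
  S[X,X] = ((2.4)·(2.4) + (2.4)·(2.4) + (-2.6)·(-2.6) + (-3.6)·(-3.6) + (1.4)·(1.4)) / 4 = 33.2/4 = 8.3
  S[X,Y] = ((2.4)·(3.8) + (2.4)·(-2.2) + (-2.6)·(-3.2) + (-3.6)·(2.8) + (1.4)·(-1.2)) / 4 = 0.4/4 = 0.1
  S[Y,Y] = ((3.8)·(3.8) + (-2.2)·(-2.2) + (-3.2)·(-3.2) + (2.8)·(2.8) + (-1.2)·(-1.2)) / 4 = 38.8/4 = 9.7
  S = [[8.3, 0.1],
 [0.1, 9.7]].

Step 3 — invert S. det(S) = 8.3·9.7 - (0.1)² = 80.5.
  S^{-1} = (1/det) · [[d, -b], [-b, a]] = [[0.1205, -0.0012],
 [-0.0012, 0.1031]].

Step 4 — quadratic form (x̄ - mu_0)^T · S^{-1} · (x̄ - mu_0):
  S^{-1} · (x̄ - mu_0) = (0.436, -0.1901),
  (x̄ - mu_0)^T · [...] = (3.6)·(0.436) + (-1.8)·(-0.1901) = 1.9118.

Step 5 — scale by n: T² = 5 · 1.9118 = 9.559.

T² ≈ 9.559
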